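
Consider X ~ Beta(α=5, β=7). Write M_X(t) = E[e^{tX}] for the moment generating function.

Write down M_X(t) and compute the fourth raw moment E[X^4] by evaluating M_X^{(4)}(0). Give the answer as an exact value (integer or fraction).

M_X(t) = ₁F₁(5; 12; t)
M′(t) = 5*₁F₁(6; 13; t)/12
M′′(t) = 5*₁F₁(7; 14; t)/26
M′′′(t) = 5*₁F₁(8; 15; t)/52
M′′′′(t) = 2*₁F₁(9; 16; t)/39

E[X^4] = M′′′′(0) = 2/39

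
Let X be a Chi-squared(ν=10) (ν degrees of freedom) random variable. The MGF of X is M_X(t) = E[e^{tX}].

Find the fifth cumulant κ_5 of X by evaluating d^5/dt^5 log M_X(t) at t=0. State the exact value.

κ_5 = K′′′′′(0) = 3840

M_X(t) = (1 - 2*t)^(-5)
K_X(t) = log M_X(t) = -5*log(1 - 2*t)
K′(t) = -10/(2*t - 1)
K′′(t) = 20/(4*t^2 - 4*t + 1)
K′′′(t) = -80/(8*t^3 - 12*t^2 + 6*t - 1)
K′′′′(t) = 480/(16*t^4 - 32*t^3 + 24*t^2 - 8*t + 1)
K′′′′′(t) = -3840/(32*t^5 - 80*t^4 + 80*t^3 - 40*t^2 + 10*t - 1)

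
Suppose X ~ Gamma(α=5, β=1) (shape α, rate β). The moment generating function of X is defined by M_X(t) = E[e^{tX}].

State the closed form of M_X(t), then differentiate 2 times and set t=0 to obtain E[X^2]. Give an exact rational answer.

M_X(t) = (1 - t)^(-5)
M′(t) = 5/(t^6 - 6*t^5 + 15*t^4 - 20*t^3 + 15*t^2 - 6*t + 1)
M′′(t) = -30/(t^7 - 7*t^6 + 21*t^5 - 35*t^4 + 35*t^3 - 21*t^2 + 7*t - 1)

E[X^2] = M′′(0) = 30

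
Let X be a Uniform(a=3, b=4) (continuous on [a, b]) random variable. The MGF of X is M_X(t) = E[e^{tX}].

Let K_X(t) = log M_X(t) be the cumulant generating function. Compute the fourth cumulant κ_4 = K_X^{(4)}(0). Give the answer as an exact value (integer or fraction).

κ_4 = D^4[K](0) = -1/120

M_X(t) = (e^(4*t) - e^(3*t))/t
K_X(t) = log M_X(t) = -log(t) + log(e^(4*t) - e^(3*t))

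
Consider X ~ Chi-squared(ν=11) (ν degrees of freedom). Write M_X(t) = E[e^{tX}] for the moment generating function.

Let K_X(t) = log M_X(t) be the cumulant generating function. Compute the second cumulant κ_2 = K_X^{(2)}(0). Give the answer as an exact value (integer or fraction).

M_X(t) = (1 - 2*t)^(-11/2)
K_X(t) = log M_X(t) = -11*log(1 - 2*t)/2
K′(t) = -11/(2*t - 1)
K′′(t) = 22/(4*t^2 - 4*t + 1)

κ_2 = K′′(0) = 22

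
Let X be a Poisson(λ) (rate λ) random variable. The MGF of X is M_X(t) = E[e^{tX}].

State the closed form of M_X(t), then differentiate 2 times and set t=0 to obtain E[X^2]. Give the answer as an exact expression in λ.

M_X(t) = e^(λ*(e^(t) - 1))
M′(t) = λ*e^(-λ)*e^(t)*e^(λ*e^(t))
M′′(t) = (λ^2*e^(2*t)*e^(λ*e^(t)) + λ*e^(t)*e^(λ*e^(t)))*e^(-λ)

E[X^2] = M′′(0) = λ*(λ + 1)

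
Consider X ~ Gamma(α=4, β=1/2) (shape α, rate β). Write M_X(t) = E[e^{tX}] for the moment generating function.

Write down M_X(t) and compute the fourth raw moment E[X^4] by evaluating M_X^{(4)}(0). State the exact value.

M_X(t) = 1/(16*(1/2 - t)^4)
D^4[M](t) = 13440/(256*t^8 - 1024*t^7 + 1792*t^6 - 1792*t^5 + 1120*t^4 - 448*t^3 + 112*t^2 - 16*t + 1)

E[X^4] = D^4[M](0) = 13440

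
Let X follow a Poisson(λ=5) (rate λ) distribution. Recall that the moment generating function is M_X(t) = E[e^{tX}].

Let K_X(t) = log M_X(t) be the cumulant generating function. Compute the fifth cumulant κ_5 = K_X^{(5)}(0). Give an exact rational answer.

κ_5 = K′′′′′(0) = 5

M_X(t) = e^(5*e^(t) - 5)
K_X(t) = log M_X(t) = 5*e^(t) - 5
K′(t) = 5*e^(t)
K′′(t) = 5*e^(t)
K′′′(t) = 5*e^(t)
K′′′′(t) = 5*e^(t)
K′′′′′(t) = 5*e^(t)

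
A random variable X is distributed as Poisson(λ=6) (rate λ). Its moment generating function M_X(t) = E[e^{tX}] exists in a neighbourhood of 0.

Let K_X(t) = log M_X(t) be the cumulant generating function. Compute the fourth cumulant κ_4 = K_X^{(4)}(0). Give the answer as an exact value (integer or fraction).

M_X(t) = e^(6*e^(t) - 6)
K_X(t) = log M_X(t) = 6*e^(t) - 6
K′(t) = 6*e^(t)
K′′(t) = 6*e^(t)
K′′′(t) = 6*e^(t)
K′′′′(t) = 6*e^(t)

κ_4 = K′′′′(0) = 6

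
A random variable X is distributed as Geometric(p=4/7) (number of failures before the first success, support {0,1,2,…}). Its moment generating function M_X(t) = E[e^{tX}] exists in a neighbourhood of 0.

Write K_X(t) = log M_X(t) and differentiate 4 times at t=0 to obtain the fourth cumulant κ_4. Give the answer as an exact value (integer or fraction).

κ_4 = K′′′′(0) = 1491/128

M_X(t) = 4/(7*(1 - 3*e^(t)/7))
K_X(t) = log M_X(t) = -log(1 - 3*e^(t)/7) - log(7) + 2*log(2)
K′(t) = -3*e^(t)/(3*e^(t) - 7)
K′′(t) = 21*e^(t)/(9*e^(2*t) - 42*e^(t) + 49)
K′′′(t) = (-63*e^(2*t) - 147*e^(t))/(27*e^(3*t) - 189*e^(2*t) + 441*e^(t) - 343)
K′′′′(t) = (189*e^(3*t) + 1764*e^(2*t) + 1029*e^(t))/(81*e^(4*t) - 756*e^(3*t) + 2646*e^(2*t) - 4116*e^(t) + 2401)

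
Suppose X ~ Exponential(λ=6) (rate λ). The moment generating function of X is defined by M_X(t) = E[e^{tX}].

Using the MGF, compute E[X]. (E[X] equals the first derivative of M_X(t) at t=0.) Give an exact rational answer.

E[X] = M′(0) = 1/6

M_X(t) = 6/(6 - t)
M′(t) = 6/(t^2 - 12*t + 36)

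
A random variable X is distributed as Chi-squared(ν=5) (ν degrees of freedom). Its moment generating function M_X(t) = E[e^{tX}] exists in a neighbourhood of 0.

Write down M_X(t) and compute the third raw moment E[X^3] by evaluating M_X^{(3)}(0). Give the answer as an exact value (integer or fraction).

E[X^3] = M′′′(0) = 315

M_X(t) = (1 - 2*t)^(-5/2)
M′(t) = -5/(8*t^3*√(1 - 2*t) - 12*t^2*√(1 - 2*t) + 6*t*√(1 - 2*t) - √(1 - 2*t))
M′′(t) = 35/(16*t^4*√(1 - 2*t) - 32*t^3*√(1 - 2*t) + 24*t^2*√(1 - 2*t) - 8*t*√(1 - 2*t) + √(1 - 2*t))
M′′′(t) = -315/(32*t^5*√(1 - 2*t) - 80*t^4*√(1 - 2*t) + 80*t^3*√(1 - 2*t) - 40*t^2*√(1 - 2*t) + 10*t*√(1 - 2*t) - √(1 - 2*t))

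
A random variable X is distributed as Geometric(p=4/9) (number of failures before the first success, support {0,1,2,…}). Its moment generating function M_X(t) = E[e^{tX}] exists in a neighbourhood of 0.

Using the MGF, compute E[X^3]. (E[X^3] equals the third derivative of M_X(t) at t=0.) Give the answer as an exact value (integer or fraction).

E[X^3] = M′′′(0) = 715/32

M_X(t) = 4/(9*(1 - 5*e^(t)/9))
M′(t) = 20*e^(t)/(25*e^(2*t) - 90*e^(t) + 81)
M′′(t) = (-100*e^(2*t) - 180*e^(t))/(125*e^(3*t) - 675*e^(2*t) + 1215*e^(t) - 729)
M′′′(t) = (500*e^(3*t) + 3600*e^(2*t) + 1620*e^(t))/(625*e^(4*t) - 4500*e^(3*t) + 12150*e^(2*t) - 14580*e^(t) + 6561)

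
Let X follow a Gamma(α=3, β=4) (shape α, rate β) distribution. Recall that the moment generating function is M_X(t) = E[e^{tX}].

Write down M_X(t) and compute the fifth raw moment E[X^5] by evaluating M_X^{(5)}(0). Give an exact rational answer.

M_X(t) = 64/(4 - t)^3
M^(5)(t) = 161280/(t^8 - 32*t^7 + 448*t^6 - 3584*t^5 + 17920*t^4 - 57344*t^3 + 114688*t^2 - 131072*t + 65536)

E[X^5] = M^(5)(0) = 315/128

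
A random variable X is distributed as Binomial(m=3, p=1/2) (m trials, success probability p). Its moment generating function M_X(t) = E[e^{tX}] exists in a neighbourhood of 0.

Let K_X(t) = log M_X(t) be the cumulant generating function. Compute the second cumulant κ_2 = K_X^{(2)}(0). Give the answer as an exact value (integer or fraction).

κ_2 = d^2K/dt^2 |_{t=0} = 3/4

M_X(t) = (e^(t)/2 + 1/2)^3
K_X(t) = log M_X(t) = 3*log(e^(t)/2 + 1/2)
dK/dt = 3*e^(t)/(e^(t) + 1)
d^2K/dt^2 = 3*e^(t)/(e^(2*t) + 2*e^(t) + 1)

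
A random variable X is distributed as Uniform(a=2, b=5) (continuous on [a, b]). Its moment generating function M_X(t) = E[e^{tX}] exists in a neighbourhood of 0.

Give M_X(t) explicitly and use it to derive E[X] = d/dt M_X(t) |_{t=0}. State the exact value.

E[X] = dM/dt |_{t=0} = 7/2

M_X(t) = (e^(5*t) - e^(2*t))/(3*t)
dM/dt = (5*t*e^(5*t) - 2*t*e^(2*t) - e^(5*t) + e^(2*t))/(3*t^2)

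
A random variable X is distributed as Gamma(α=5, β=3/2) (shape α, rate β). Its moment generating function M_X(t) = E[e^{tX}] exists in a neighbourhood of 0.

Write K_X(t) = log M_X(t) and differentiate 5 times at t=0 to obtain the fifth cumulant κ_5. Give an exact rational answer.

κ_5 = d^5K/dt^5 |_{t=0} = 1280/81

M_X(t) = 243/(32*(3/2 - t)^5)
K_X(t) = log M_X(t) = -5*log(3/2 - t) - 5*log(2) + 5*log(3)
dK/dt = -10/(2*t - 3)
d^2K/dt^2 = 20/(4*t^2 - 12*t + 9)
d^3K/dt^3 = -80/(8*t^3 - 36*t^2 + 54*t - 27)
d^4K/dt^4 = 480/(16*t^4 - 96*t^3 + 216*t^2 - 216*t + 81)
d^5K/dt^5 = -3840/(32*t^5 - 240*t^4 + 720*t^3 - 1080*t^2 + 810*t - 243)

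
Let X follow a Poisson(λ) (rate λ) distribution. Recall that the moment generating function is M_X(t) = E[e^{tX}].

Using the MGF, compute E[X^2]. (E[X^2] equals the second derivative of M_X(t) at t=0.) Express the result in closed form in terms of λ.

M_X(t) = e^(λ*(e^(t) - 1))
M^(2)(t) = (λ^2*e^(2*t)*e^(λ*e^(t)) + λ*e^(t)*e^(λ*e^(t)))*e^(-λ)

E[X^2] = M^(2)(0) = λ*(λ + 1)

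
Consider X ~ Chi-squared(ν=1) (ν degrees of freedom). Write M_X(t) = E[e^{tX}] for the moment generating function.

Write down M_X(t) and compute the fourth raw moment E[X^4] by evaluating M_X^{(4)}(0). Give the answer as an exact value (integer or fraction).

E[X^4] = M′′′′(0) = 105

M_X(t) = 1/√(1 - 2*t)
M′(t) = -1/(2*t*√(1 - 2*t) - √(1 - 2*t))
M′′(t) = 3/(4*t^2*√(1 - 2*t) - 4*t*√(1 - 2*t) + √(1 - 2*t))
M′′′(t) = -15/(8*t^3*√(1 - 2*t) - 12*t^2*√(1 - 2*t) + 6*t*√(1 - 2*t) - √(1 - 2*t))
M′′′′(t) = 105/(16*t^4*√(1 - 2*t) - 32*t^3*√(1 - 2*t) + 24*t^2*√(1 - 2*t) - 8*t*√(1 - 2*t) + √(1 - 2*t))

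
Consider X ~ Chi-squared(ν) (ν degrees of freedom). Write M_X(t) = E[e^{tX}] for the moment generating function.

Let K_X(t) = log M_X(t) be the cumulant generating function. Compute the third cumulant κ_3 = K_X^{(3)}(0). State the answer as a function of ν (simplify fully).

κ_3 = K^(3)(0) = 8*ν

M_X(t) = (1 - 2*t)^(-ν/2)
K_X(t) = log M_X(t) = -ν*log(1 - 2*t)/2
K^(3)(t) = -8*ν/(8*t^3 - 12*t^2 + 6*t - 1)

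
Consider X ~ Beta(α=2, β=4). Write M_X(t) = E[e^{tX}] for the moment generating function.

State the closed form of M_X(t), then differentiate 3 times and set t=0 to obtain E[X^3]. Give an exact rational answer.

M_X(t) = ₁F₁(2; 6; t)
M′(t) = ₁F₁(3; 7; t)/3
M′′(t) = ₁F₁(4; 8; t)/7
M′′′(t) = ₁F₁(5; 9; t)/14

E[X^3] = M′′′(0) = 1/14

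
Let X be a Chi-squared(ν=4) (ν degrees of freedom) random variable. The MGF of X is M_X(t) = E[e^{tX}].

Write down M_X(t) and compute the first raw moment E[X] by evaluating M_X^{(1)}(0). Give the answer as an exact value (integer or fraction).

E[X] = M^(1)(0) = 4

M_X(t) = (1 - 2*t)^(-2)
M^(1)(t) = -4/(8*t^3 - 12*t^2 + 6*t - 1)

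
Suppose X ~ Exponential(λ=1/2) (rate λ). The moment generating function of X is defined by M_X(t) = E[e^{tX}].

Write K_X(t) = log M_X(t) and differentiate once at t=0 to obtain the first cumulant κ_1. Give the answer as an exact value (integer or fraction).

κ_1 = K^(1)(0) = 2

M_X(t) = 1/(2*(1/2 - t))
K_X(t) = log M_X(t) = -log(1/2 - t) - log(2)
K^(1)(t) = -2/(2*t - 1)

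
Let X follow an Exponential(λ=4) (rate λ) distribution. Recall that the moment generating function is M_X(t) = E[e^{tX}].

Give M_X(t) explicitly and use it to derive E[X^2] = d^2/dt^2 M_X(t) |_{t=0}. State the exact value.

M_X(t) = 4/(4 - t)
dM/dt = 4/(t^2 - 8*t + 16)
d^2M/dt^2 = -8/(t^3 - 12*t^2 + 48*t - 64)

E[X^2] = d^2M/dt^2 |_{t=0} = 1/8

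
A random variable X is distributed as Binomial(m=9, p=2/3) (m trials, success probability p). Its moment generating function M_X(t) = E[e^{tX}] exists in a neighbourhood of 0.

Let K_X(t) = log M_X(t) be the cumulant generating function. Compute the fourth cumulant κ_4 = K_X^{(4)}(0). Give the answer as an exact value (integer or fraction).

M_X(t) = (2*e^(t)/3 + 1/3)^9
K_X(t) = log M_X(t) = 9*log(2*e^(t)/3 + 1/3)
D^4[K](t) = (72*e^(3*t) - 144*e^(2*t) + 18*e^(t))/(16*e^(4*t) + 32*e^(3*t) + 24*e^(2*t) + 8*e^(t) + 1)

κ_4 = D^4[K](0) = -2/3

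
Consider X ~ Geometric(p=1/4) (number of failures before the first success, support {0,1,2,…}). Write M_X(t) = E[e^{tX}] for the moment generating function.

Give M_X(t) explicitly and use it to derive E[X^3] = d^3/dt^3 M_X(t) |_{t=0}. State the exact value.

M_X(t) = 1/(4*(1 - 3*e^(t)/4))
dM/dt = 3*e^(t)/(9*e^(2*t) - 24*e^(t) + 16)
d^2M/dt^2 = (-9*e^(2*t) - 12*e^(t))/(27*e^(3*t) - 108*e^(2*t) + 144*e^(t) - 64)
d^3M/dt^3 = (27*e^(3*t) + 144*e^(2*t) + 48*e^(t))/(81*e^(4*t) - 432*e^(3*t) + 864*e^(2*t) - 768*e^(t) + 256)

E[X^3] = d^3M/dt^3 |_{t=0} = 219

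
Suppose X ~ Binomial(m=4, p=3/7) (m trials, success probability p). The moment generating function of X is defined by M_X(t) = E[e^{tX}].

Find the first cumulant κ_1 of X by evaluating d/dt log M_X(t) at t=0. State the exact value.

κ_1 = K^(1)(0) = 12/7

M_X(t) = (3*e^(t)/7 + 4/7)^4
K_X(t) = log M_X(t) = 4*log(3*e^(t)/7 + 4/7)
K^(1)(t) = 12*e^(t)/(3*e^(t) + 4)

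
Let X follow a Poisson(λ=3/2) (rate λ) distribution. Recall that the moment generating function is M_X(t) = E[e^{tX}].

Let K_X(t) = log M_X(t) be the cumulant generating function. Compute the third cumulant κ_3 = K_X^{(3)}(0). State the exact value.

M_X(t) = e^(3*e^(t)/2 - 3/2)
K_X(t) = log M_X(t) = 3*e^(t)/2 - 3/2
D^3[K](t) = 3*e^(t)/2

κ_3 = D^3[K](0) = 3/2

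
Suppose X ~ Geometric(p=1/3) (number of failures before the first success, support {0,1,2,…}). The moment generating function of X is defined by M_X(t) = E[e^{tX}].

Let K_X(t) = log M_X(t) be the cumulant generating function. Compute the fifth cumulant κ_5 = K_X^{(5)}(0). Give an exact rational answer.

M_X(t) = 1/(3*(1 - 2*e^(t)/3))
K_X(t) = log M_X(t) = -log(1 - 2*e^(t)/3) - log(3)
K^(5)(t) = (-48*e^(4*t) - 792*e^(3*t) - 1188*e^(2*t) - 162*e^(t))/(32*e^(5*t) - 240*e^(4*t) + 720*e^(3*t) - 1080*e^(2*t) + 810*e^(t) - 243)

κ_5 = K^(5)(0) = 2190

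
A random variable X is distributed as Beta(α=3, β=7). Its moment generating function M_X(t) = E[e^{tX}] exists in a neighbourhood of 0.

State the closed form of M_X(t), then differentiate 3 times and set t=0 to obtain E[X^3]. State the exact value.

M_X(t) = ₁F₁(3; 10; t)
D^3[M](t) = ₁F₁(6; 13; t)/22

E[X^3] = D^3[M](0) = 1/22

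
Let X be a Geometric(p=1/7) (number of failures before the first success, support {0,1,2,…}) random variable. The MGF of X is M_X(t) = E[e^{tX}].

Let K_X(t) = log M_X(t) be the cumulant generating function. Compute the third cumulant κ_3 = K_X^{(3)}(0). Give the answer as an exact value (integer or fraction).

M_X(t) = 1/(7*(1 - 6*e^(t)/7))
K_X(t) = log M_X(t) = -log(1 - 6*e^(t)/7) - log(7)
K′(t) = -6*e^(t)/(6*e^(t) - 7)
K′′(t) = 42*e^(t)/(36*e^(2*t) - 84*e^(t) + 49)
K′′′(t) = (-252*e^(2*t) - 294*e^(t))/(216*e^(3*t) - 756*e^(2*t) + 882*e^(t) - 343)

κ_3 = K′′′(0) = 546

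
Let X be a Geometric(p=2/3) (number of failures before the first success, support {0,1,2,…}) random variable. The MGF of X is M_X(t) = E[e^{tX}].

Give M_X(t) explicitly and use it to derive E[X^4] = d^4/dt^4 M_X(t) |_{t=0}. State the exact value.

M_X(t) = 2/(3*(1 - e^(t)/3))
dM/dt = 2*e^(t)/(e^(2*t) - 6*e^(t) + 9)
d^2M/dt^2 = (-2*e^(2*t) - 6*e^(t))/(e^(3*t) - 9*e^(2*t) + 27*e^(t) - 27)
d^3M/dt^3 = (2*e^(3*t) + 24*e^(2*t) + 18*e^(t))/(e^(4*t) - 12*e^(3*t) + 54*e^(2*t) - 108*e^(t) + 81)
d^4M/dt^4 = (-2*e^(4*t) - 66*e^(3*t) - 198*e^(2*t) - 54*e^(t))/(e^(5*t) - 15*e^(4*t) + 90*e^(3*t) - 270*e^(2*t) + 405*e^(t) - 243)

E[X^4] = d^4M/dt^4 |_{t=0} = 10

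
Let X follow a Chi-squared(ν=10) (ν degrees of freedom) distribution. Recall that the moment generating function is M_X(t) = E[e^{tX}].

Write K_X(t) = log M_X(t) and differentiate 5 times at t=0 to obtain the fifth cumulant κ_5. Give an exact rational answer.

κ_5 = K^(5)(0) = 3840

M_X(t) = (1 - 2*t)^(-5)
K_X(t) = log M_X(t) = -5*log(1 - 2*t)
K^(5)(t) = -3840/(32*t^5 - 80*t^4 + 80*t^3 - 40*t^2 + 10*t - 1)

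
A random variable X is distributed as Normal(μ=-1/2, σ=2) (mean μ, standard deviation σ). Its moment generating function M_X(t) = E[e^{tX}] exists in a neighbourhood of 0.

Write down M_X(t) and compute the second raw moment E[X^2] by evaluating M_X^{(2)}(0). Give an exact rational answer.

M_X(t) = e^(2*t^2 - t/2)
D^2[M](t) = (64*t^2*e^(2*t^2) - 16*t*e^(2*t^2) + 17*e^(2*t^2))*e^(-t/2)/4

E[X^2] = D^2[M](0) = 17/4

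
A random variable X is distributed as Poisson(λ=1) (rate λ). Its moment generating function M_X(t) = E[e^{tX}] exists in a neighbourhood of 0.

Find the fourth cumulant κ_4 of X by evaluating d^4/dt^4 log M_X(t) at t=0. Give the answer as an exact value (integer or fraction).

M_X(t) = e^(e^(t) - 1)
K_X(t) = log M_X(t) = e^(t) - 1
K^(4)(t) = e^(t)

κ_4 = K^(4)(0) = 1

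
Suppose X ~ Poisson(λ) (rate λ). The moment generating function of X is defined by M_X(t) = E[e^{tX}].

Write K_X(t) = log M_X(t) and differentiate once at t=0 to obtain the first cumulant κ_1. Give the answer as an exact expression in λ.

κ_1 = K^(1)(0) = λ

M_X(t) = e^(λ*(e^(t) - 1))
K_X(t) = log M_X(t) = λ*(e^(t) - 1)
K^(1)(t) = λ*e^(t)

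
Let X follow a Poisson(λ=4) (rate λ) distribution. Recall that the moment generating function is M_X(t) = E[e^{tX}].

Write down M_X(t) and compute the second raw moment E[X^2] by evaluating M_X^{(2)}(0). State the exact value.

E[X^2] = M′′(0) = 20

M_X(t) = e^(4*e^(t) - 4)
M′(t) = 4*e^(-4)*e^(t)*e^(4*e^(t))
M′′(t) = (16*e^(2*t)*e^(4*e^(t)) + 4*e^(t)*e^(4*e^(t)))*e^(-4)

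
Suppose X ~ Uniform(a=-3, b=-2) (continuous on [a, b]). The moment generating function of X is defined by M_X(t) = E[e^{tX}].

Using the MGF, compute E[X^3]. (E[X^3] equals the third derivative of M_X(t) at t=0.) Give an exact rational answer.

M_X(t) = (e^(-2*t) - e^(-3*t))/t
M^(3)(t) = (-8*t^3*e^(t) + 27*t^3 - 12*t^2*e^(t) + 27*t^2 - 12*t*e^(t) + 18*t - 6*e^(t) + 6)*e^(-3*t)/t^4

E[X^3] = M^(3)(0) = -65/4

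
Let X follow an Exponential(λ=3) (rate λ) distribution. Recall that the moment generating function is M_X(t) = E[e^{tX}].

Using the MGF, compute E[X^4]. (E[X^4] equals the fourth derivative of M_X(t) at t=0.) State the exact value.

M_X(t) = 3/(3 - t)
dM/dt = 3/(t^2 - 6*t + 9)
d^2M/dt^2 = -6/(t^3 - 9*t^2 + 27*t - 27)
d^3M/dt^3 = 18/(t^4 - 12*t^3 + 54*t^2 - 108*t + 81)
d^4M/dt^4 = -72/(t^5 - 15*t^4 + 90*t^3 - 270*t^2 + 405*t - 243)

E[X^4] = d^4M/dt^4 |_{t=0} = 8/27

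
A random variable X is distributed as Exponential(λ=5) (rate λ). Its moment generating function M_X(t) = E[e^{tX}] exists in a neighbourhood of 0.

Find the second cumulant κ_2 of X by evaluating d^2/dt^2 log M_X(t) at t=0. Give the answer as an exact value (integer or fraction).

κ_2 = d^2K/dt^2 |_{t=0} = 1/25

M_X(t) = 5/(5 - t)
K_X(t) = log M_X(t) = -log(5 - t) + log(5)
dK/dt = -1/(t - 5)
d^2K/dt^2 = 1/(t^2 - 10*t + 25)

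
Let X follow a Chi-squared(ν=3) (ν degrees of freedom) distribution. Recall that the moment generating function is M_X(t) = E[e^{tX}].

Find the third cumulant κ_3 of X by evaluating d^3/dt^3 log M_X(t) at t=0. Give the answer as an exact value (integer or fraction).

κ_3 = d^3K/dt^3 |_{t=0} = 24

M_X(t) = (1 - 2*t)^(-3/2)
K_X(t) = log M_X(t) = -3*log(1 - 2*t)/2
dK/dt = -3/(2*t - 1)
d^2K/dt^2 = 6/(4*t^2 - 4*t + 1)
d^3K/dt^3 = -24/(8*t^3 - 12*t^2 + 6*t - 1)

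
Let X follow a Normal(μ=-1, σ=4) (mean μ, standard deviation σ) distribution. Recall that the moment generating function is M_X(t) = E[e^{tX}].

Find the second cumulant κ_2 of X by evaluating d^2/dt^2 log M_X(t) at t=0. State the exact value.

M_X(t) = e^(8*t^2 - t)
K_X(t) = log M_X(t) = 8*t^2 - t
dK/dt = 16*t - 1
d^2K/dt^2 = 16

κ_2 = d^2K/dt^2 |_{t=0} = 16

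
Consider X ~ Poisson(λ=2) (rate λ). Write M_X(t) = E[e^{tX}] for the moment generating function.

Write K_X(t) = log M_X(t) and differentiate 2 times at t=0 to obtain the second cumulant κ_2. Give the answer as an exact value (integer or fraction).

κ_2 = K^(2)(0) = 2

M_X(t) = e^(2*e^(t) - 2)
K_X(t) = log M_X(t) = 2*e^(t) - 2
K^(2)(t) = 2*e^(t)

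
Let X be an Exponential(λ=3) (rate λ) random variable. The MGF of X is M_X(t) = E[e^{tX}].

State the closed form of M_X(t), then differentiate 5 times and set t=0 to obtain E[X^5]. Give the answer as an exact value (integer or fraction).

E[X^5] = M^(5)(0) = 40/81

M_X(t) = 3/(3 - t)
M^(5)(t) = 360/(t^6 - 18*t^5 + 135*t^4 - 540*t^3 + 1215*t^2 - 1458*t + 729)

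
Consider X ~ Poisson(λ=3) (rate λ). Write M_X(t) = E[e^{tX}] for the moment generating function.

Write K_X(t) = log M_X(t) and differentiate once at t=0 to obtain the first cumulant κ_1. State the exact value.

M_X(t) = e^(3*e^(t) - 3)
K_X(t) = log M_X(t) = 3*e^(t) - 3
K^(1)(t) = 3*e^(t)

κ_1 = K^(1)(0) = 3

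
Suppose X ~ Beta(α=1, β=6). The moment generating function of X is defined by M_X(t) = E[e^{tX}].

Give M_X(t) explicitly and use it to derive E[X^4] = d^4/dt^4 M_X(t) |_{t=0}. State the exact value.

E[X^4] = M′′′′(0) = 1/210

M_X(t) = ₁F₁(1; 7; t)
M′(t) = ₁F₁(2; 8; t)/7
M′′(t) = ₁F₁(3; 9; t)/28
M′′′(t) = ₁F₁(4; 10; t)/84
M′′′′(t) = ₁F₁(5; 11; t)/210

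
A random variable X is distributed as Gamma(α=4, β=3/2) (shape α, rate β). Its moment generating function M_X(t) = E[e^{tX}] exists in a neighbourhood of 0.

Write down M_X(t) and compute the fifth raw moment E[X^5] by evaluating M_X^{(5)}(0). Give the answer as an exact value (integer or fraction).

M_X(t) = 81/(16*(3/2 - t)^4)
M′(t) = -648/(32*t^5 - 240*t^4 + 720*t^3 - 1080*t^2 + 810*t - 243)
M′′(t) = 6480/(64*t^6 - 576*t^5 + 2160*t^4 - 4320*t^3 + 4860*t^2 - 2916*t + 729)
M′′′(t) = -77760/(128*t^7 - 1344*t^6 + 6048*t^5 - 15120*t^4 + 22680*t^3 - 20412*t^2 + 10206*t - 2187)
M′′′′(t) = 1088640/(256*t^8 - 3072*t^7 + 16128*t^6 - 48384*t^5 + 90720*t^4 - 108864*t^3 + 81648*t^2 - 34992*t + 6561)
M′′′′′(t) = -17418240/(512*t^9 - 6912*t^8 + 41472*t^7 - 145152*t^6 + 326592*t^5 - 489888*t^4 + 489888*t^3 - 314928*t^2 + 118098*t - 19683)

E[X^5] = M′′′′′(0) = 71680/81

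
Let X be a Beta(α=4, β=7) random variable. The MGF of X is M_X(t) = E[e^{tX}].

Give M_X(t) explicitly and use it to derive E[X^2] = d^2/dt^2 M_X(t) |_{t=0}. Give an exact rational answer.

M_X(t) = ₁F₁(4; 11; t)
D^2[M](t) = 5*₁F₁(6; 13; t)/33

E[X^2] = D^2[M](0) = 5/33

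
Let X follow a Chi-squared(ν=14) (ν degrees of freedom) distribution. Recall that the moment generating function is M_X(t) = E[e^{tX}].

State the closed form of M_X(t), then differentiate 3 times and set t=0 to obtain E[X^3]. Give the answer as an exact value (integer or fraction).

E[X^3] = M^(3)(0) = 4032

M_X(t) = (1 - 2*t)^(-7)
M^(3)(t) = 4032/(1024*t^10 - 5120*t^9 + 11520*t^8 - 15360*t^7 + 13440*t^6 - 8064*t^5 + 3360*t^4 - 960*t^3 + 180*t^2 - 20*t + 1)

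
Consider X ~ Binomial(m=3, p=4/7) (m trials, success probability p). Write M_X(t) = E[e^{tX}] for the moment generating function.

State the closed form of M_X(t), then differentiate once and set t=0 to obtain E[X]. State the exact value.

E[X] = D[M](0) = 12/7

M_X(t) = (4*e^(t)/7 + 3/7)^3
D[M](t) = 192*e^(3*t)/343 + 288*e^(2*t)/343 + 108*e^(t)/343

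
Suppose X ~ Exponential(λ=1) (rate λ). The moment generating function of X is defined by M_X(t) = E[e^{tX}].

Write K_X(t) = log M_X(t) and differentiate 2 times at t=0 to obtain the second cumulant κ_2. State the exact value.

M_X(t) = 1/(1 - t)
K_X(t) = log M_X(t) = -log(1 - t)
K^(2)(t) = 1/(t^2 - 2*t + 1)

κ_2 = K^(2)(0) = 1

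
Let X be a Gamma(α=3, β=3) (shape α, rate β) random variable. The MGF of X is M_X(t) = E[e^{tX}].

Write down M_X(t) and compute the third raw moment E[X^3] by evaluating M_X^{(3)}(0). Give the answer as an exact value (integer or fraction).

E[X^3] = M′′′(0) = 20/9

M_X(t) = 27/(3 - t)^3
M′(t) = 81/(t^4 - 12*t^3 + 54*t^2 - 108*t + 81)
M′′(t) = -324/(t^5 - 15*t^4 + 90*t^3 - 270*t^2 + 405*t - 243)
M′′′(t) = 1620/(t^6 - 18*t^5 + 135*t^4 - 540*t^3 + 1215*t^2 - 1458*t + 729)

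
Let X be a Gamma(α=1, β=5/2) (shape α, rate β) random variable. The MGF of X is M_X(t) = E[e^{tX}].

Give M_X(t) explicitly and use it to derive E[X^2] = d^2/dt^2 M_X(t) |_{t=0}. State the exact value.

E[X^2] = M^(2)(0) = 8/25

M_X(t) = 5/(2*(5/2 - t))
M^(2)(t) = -40/(8*t^3 - 60*t^2 + 150*t - 125)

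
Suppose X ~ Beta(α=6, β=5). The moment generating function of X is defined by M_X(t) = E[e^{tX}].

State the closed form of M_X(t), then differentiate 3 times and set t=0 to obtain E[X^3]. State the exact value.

E[X^3] = D^3[M](0) = 28/143

M_X(t) = ₁F₁(6; 11; t)
D^3[M](t) = 28*₁F₁(9; 14; t)/143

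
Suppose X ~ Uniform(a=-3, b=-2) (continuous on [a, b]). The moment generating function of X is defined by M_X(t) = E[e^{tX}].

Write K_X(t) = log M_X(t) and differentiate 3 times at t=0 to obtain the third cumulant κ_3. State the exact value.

M_X(t) = (e^(-2*t) - e^(-3*t))/t
K_X(t) = log M_X(t) = -log(t) + log(e^(-2*t) - e^(-3*t))
D^3[K](t) = (t^3*e^(2*t) + t^3*e^(t) - 2*e^(3*t) + 6*e^(2*t) - 6*e^(t) + 2)/(t^3*e^(3*t) - 3*t^3*e^(2*t) + 3*t^3*e^(t) - t^3)

κ_3 = D^3[K](0) = 0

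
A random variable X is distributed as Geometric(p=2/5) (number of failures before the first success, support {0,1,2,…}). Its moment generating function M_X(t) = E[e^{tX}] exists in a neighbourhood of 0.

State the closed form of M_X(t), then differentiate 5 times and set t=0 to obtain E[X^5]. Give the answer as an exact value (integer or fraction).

M_X(t) = 2/(5*(1 - 3*e^(t)/5))
dM/dt = 6*e^(t)/(9*e^(2*t) - 30*e^(t) + 25)
d^2M/dt^2 = (-18*e^(2*t) - 30*e^(t))/(27*e^(3*t) - 135*e^(2*t) + 225*e^(t) - 125)
d^3M/dt^3 = (54*e^(3*t) + 360*e^(2*t) + 150*e^(t))/(81*e^(4*t) - 540*e^(3*t) + 1350*e^(2*t) - 1500*e^(t) + 625)
d^4M/dt^4 = (-162*e^(4*t) - 2970*e^(3*t) - 4950*e^(2*t) - 750*e^(t))/(243*e^(5*t) - 2025*e^(4*t) + 6750*e^(3*t) - 11250*e^(2*t) + 9375*e^(t) - 3125)

E[X^5] = d^5M/dt^5 |_{t=0} = 5403/2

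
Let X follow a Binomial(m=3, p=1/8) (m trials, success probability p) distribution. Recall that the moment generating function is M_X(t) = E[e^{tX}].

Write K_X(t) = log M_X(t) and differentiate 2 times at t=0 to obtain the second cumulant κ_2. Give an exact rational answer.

κ_2 = K^(2)(0) = 21/64

M_X(t) = (e^(t)/8 + 7/8)^3
K_X(t) = log M_X(t) = 3*log(e^(t)/8 + 7/8)
K^(2)(t) = 21*e^(t)/(e^(2*t) + 14*e^(t) + 49)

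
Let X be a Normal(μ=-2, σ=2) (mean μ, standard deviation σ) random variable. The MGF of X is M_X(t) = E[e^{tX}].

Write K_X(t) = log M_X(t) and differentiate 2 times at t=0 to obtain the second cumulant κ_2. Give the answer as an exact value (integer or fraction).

M_X(t) = e^(2*t^2 - 2*t)
K_X(t) = log M_X(t) = 2*t^2 - 2*t
K′(t) = 4*t - 2
K′′(t) = 4

κ_2 = K′′(0) = 4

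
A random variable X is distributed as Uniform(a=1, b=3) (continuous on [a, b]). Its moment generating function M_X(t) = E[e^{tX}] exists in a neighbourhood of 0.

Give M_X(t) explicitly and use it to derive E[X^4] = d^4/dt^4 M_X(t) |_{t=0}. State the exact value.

M_X(t) = (e^(3*t) - e^(t))/(2*t)
D^4[M](t) = (81*t^4*e^(3*t) - t^4*e^(t) - 108*t^3*e^(3*t) + 4*t^3*e^(t) + 108*t^2*e^(3*t) - 12*t^2*e^(t) - 72*t*e^(3*t) + 24*t*e^(t) + 24*e^(3*t) - 24*e^(t))/(2*t^5)

E[X^4] = D^4[M](0) = 121/5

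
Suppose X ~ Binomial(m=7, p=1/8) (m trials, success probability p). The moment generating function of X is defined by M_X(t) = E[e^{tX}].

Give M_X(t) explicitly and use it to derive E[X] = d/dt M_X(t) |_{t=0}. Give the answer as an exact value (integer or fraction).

E[X] = dM/dt |_{t=0} = 7/8

M_X(t) = (e^(t)/8 + 7/8)^7
dM/dt = 7*e^(7*t)/2097152 + 147*e^(6*t)/1048576 + 5145*e^(5*t)/2097152 + 12005*e^(4*t)/524288 + 252105*e^(3*t)/2097152 + 352947*e^(2*t)/1048576 + 823543*e^(t)/2097152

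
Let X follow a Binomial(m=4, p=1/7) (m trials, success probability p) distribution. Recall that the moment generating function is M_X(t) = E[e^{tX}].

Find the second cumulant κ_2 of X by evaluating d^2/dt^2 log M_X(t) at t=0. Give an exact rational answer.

κ_2 = d^2K/dt^2 |_{t=0} = 24/49

M_X(t) = (e^(t)/7 + 6/7)^4
K_X(t) = log M_X(t) = 4*log(e^(t)/7 + 6/7)
dK/dt = 4*e^(t)/(e^(t) + 6)
d^2K/dt^2 = 24*e^(t)/(e^(2*t) + 12*e^(t) + 36)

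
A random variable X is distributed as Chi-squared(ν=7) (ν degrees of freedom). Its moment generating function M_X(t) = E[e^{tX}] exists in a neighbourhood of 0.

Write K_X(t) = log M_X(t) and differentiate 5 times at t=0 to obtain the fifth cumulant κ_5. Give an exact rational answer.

M_X(t) = (1 - 2*t)^(-7/2)
K_X(t) = log M_X(t) = -7*log(1 - 2*t)/2
K^(5)(t) = -2688/(32*t^5 - 80*t^4 + 80*t^3 - 40*t^2 + 10*t - 1)

κ_5 = K^(5)(0) = 2688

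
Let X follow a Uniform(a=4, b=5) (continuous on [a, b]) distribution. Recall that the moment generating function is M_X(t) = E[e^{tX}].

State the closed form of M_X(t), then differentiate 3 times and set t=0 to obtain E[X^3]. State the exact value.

E[X^3] = d^3M/dt^3 |_{t=0} = 369/4

M_X(t) = (e^(5*t) - e^(4*t))/t
dM/dt = (5*t*e^(5*t) - 4*t*e^(4*t) - e^(5*t) + e^(4*t))/t^2
d^2M/dt^2 = (25*t^2*e^(5*t) - 16*t^2*e^(4*t) - 10*t*e^(5*t) + 8*t*e^(4*t) + 2*e^(5*t) - 2*e^(4*t))/t^3
d^3M/dt^3 = (125*t^3*e^(5*t) - 64*t^3*e^(4*t) - 75*t^2*e^(5*t) + 48*t^2*e^(4*t) + 30*t*e^(5*t) - 24*t*e^(4*t) - 6*e^(5*t) + 6*e^(4*t))/t^4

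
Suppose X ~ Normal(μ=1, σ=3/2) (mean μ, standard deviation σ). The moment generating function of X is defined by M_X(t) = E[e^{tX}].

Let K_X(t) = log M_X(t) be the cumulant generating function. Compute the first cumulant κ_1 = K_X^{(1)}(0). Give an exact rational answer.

κ_1 = K′(0) = 1

M_X(t) = e^(9*t^2/8 + t)
K_X(t) = log M_X(t) = 9*t^2/8 + t
K′(t) = 9*t/4 + 1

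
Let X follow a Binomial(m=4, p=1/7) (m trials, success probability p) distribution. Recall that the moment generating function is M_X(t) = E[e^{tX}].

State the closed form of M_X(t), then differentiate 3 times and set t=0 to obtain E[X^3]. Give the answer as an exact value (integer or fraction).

M_X(t) = (e^(t)/7 + 6/7)^4
D^3[M](t) = 64*e^(4*t)/2401 + 648*e^(3*t)/2401 + 1728*e^(2*t)/2401 + 864*e^(t)/2401

E[X^3] = D^3[M](0) = 472/343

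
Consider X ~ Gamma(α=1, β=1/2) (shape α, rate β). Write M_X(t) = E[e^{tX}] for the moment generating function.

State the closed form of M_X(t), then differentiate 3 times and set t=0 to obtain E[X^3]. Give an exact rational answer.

M_X(t) = 1/(2*(1/2 - t))
dM/dt = 2/(4*t^2 - 4*t + 1)
d^2M/dt^2 = -8/(8*t^3 - 12*t^2 + 6*t - 1)
d^3M/dt^3 = 48/(16*t^4 - 32*t^3 + 24*t^2 - 8*t + 1)

E[X^3] = d^3M/dt^3 |_{t=0} = 48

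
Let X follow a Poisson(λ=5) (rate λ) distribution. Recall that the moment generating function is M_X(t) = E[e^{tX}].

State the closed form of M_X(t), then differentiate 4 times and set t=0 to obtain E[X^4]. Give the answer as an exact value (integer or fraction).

M_X(t) = e^(5*e^(t) - 5)
dM/dt = 5*e^(-5)*e^(t)*e^(5*e^(t))
d^2M/dt^2 = (25*e^(2*t)*e^(5*e^(t)) + 5*e^(t)*e^(5*e^(t)))*e^(-5)
d^3M/dt^3 = (125*e^(3*t)*e^(5*e^(t)) + 75*e^(2*t)*e^(5*e^(t)) + 5*e^(t)*e^(5*e^(t)))*e^(-5)
d^4M/dt^4 = (625*e^(4*t)*e^(5*e^(t)) + 750*e^(3*t)*e^(5*e^(t)) + 175*e^(2*t)*e^(5*e^(t)) + 5*e^(t)*e^(5*e^(t)))*e^(-5)

E[X^4] = d^4M/dt^4 |_{t=0} = 1555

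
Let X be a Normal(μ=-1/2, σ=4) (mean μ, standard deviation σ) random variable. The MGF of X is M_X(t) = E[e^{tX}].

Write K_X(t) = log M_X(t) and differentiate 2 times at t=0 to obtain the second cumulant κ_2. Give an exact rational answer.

M_X(t) = e^(8*t^2 - t/2)
K_X(t) = log M_X(t) = 8*t^2 - t/2
K′(t) = 16*t - 1/2
K′′(t) = 16

κ_2 = K′′(0) = 16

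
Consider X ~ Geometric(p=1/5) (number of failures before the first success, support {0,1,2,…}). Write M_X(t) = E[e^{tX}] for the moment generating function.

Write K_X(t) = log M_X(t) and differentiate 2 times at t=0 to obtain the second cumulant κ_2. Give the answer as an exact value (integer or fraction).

M_X(t) = 1/(5*(1 - 4*e^(t)/5))
K_X(t) = log M_X(t) = -log(1 - 4*e^(t)/5) - log(5)
D^2[K](t) = 20*e^(t)/(16*e^(2*t) - 40*e^(t) + 25)

κ_2 = D^2[K](0) = 20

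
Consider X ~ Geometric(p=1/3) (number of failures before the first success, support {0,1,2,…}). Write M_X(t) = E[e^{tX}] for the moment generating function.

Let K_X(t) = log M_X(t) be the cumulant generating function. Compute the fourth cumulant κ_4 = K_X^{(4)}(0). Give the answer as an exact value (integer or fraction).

M_X(t) = 1/(3*(1 - 2*e^(t)/3))
K_X(t) = log M_X(t) = -log(1 - 2*e^(t)/3) - log(3)
D^4[K](t) = (24*e^(3*t) + 144*e^(2*t) + 54*e^(t))/(16*e^(4*t) - 96*e^(3*t) + 216*e^(2*t) - 216*e^(t) + 81)

κ_4 = D^4[K](0) = 222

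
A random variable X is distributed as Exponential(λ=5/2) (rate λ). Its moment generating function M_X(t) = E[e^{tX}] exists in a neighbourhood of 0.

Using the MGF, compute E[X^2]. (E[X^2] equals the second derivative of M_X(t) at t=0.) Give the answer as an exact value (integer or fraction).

M_X(t) = 5/(2*(5/2 - t))
M^(2)(t) = -40/(8*t^3 - 60*t^2 + 150*t - 125)

E[X^2] = M^(2)(0) = 8/25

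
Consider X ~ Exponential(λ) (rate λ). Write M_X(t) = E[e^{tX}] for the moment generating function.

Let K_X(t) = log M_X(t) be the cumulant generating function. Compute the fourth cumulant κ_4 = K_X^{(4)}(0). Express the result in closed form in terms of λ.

κ_4 = K′′′′(0) = 6/λ^4

M_X(t) = λ/(λ - t)
K_X(t) = log M_X(t) = log(λ) - log(λ - t)
K′(t) = -1/(-λ + t)
K′′(t) = 1/(λ^2 - 2*λ*t + t^2)
K′′′(t) = -2/(-λ^3 + 3*λ^2*t - 3*λ*t^2 + t^3)
K′′′′(t) = 6/(λ^4 - 4*λ^3*t + 6*λ^2*t^2 - 4*λ*t^3 + t^4)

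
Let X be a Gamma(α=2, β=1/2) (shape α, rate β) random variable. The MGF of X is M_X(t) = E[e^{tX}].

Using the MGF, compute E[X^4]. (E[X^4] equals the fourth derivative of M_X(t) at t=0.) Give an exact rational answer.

M_X(t) = 1/(4*(1/2 - t)^2)
M′(t) = -4/(8*t^3 - 12*t^2 + 6*t - 1)
M′′(t) = 24/(16*t^4 - 32*t^3 + 24*t^2 - 8*t + 1)
M′′′(t) = -192/(32*t^5 - 80*t^4 + 80*t^3 - 40*t^2 + 10*t - 1)
M′′′′(t) = 1920/(64*t^6 - 192*t^5 + 240*t^4 - 160*t^3 + 60*t^2 - 12*t + 1)

E[X^4] = M′′′′(0) = 1920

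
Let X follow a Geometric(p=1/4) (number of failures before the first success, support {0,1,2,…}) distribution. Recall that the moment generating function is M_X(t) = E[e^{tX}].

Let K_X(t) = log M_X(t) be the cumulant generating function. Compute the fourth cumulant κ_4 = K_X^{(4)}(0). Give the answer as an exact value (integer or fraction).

M_X(t) = 1/(4*(1 - 3*e^(t)/4))
K_X(t) = log M_X(t) = -log(1 - 3*e^(t)/4) - 2*log(2)
K′(t) = -3*e^(t)/(3*e^(t) - 4)
K′′(t) = 12*e^(t)/(9*e^(2*t) - 24*e^(t) + 16)
K′′′(t) = (-36*e^(2*t) - 48*e^(t))/(27*e^(3*t) - 108*e^(2*t) + 144*e^(t) - 64)
K′′′′(t) = (108*e^(3*t) + 576*e^(2*t) + 192*e^(t))/(81*e^(4*t) - 432*e^(3*t) + 864*e^(2*t) - 768*e^(t) + 256)

κ_4 = K′′′′(0) = 876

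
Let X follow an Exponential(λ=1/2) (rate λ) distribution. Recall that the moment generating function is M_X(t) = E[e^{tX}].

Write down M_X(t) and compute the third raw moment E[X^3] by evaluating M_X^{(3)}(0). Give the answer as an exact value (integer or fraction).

M_X(t) = 1/(2*(1/2 - t))
M^(3)(t) = 48/(16*t^4 - 32*t^3 + 24*t^2 - 8*t + 1)

E[X^3] = M^(3)(0) = 48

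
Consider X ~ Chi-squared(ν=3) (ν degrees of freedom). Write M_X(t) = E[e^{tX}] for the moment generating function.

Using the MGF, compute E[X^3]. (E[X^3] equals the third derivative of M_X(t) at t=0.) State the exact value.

M_X(t) = (1 - 2*t)^(-3/2)
dM/dt = 3/(4*t^2*√(1 - 2*t) - 4*t*√(1 - 2*t) + √(1 - 2*t))
d^2M/dt^2 = -15/(8*t^3*√(1 - 2*t) - 12*t^2*√(1 - 2*t) + 6*t*√(1 - 2*t) - √(1 - 2*t))
d^3M/dt^3 = 105/(16*t^4*√(1 - 2*t) - 32*t^3*√(1 - 2*t) + 24*t^2*√(1 - 2*t) - 8*t*√(1 - 2*t) + √(1 - 2*t))

E[X^3] = d^3M/dt^3 |_{t=0} = 105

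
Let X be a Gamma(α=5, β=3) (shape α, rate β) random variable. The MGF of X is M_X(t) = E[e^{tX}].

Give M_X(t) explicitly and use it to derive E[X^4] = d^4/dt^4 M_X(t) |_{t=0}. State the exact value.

E[X^4] = M^(4)(0) = 560/27

M_X(t) = 243/(3 - t)^5
M^(4)(t) = -408240/(t^9 - 27*t^8 + 324*t^7 - 2268*t^6 + 10206*t^5 - 30618*t^4 + 61236*t^3 - 78732*t^2 + 59049*t - 19683)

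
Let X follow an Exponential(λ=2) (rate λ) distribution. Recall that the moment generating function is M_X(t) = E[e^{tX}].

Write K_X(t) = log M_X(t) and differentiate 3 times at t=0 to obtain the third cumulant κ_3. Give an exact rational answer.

κ_3 = D^3[K](0) = 1/4

M_X(t) = 2/(2 - t)
K_X(t) = log M_X(t) = -log(2 - t) + log(2)
D^3[K](t) = -2/(t^3 - 6*t^2 + 12*t - 8)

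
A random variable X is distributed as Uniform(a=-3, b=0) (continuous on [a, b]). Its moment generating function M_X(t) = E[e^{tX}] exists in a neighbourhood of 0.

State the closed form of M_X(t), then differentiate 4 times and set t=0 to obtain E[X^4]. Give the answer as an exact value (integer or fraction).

E[X^4] = M′′′′(0) = 81/5

M_X(t) = (1 - e^(-3*t))/(3*t)
M′(t) = (3*t - e^(3*t) + 1)*e^(-3*t)/(3*t^2)
M′′(t) = (-9*t^2 - 6*t + 2*e^(3*t) - 2)*e^(-3*t)/(3*t^3)
M′′′(t) = (9*t^3 + 9*t^2 + 6*t - 2*e^(3*t) + 2)*e^(-3*t)/t^4
M′′′′(t) = (-27*t^4 - 36*t^3 - 36*t^2 - 24*t + 8*e^(3*t) - 8)*e^(-3*t)/t^5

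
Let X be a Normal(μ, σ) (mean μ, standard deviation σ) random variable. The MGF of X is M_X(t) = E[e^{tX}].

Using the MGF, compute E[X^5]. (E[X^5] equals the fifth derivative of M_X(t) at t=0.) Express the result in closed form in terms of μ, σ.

M_X(t) = e^(μ*t + σ^2*t^2/2)
M′(t) = μ*e^(μ*t)*e^(σ^2*t^2/2) + σ^2*t*e^(μ*t)*e^(σ^2*t^2/2)
M′′(t) = μ^2*e^(μ*t)*e^(σ^2*t^2/2) + 2*μ*σ^2*t*e^(μ*t)*e^(σ^2*t^2/2) + σ^4*t^2*e^(μ*t)*e^(σ^2*t^2/2) + σ^2*e^(μ*t)*e^(σ^2*t^2/2)

E[X^5] = M′′′′′(0) = μ*(μ^4 + 10*μ^2*σ^2 + 15*σ^4)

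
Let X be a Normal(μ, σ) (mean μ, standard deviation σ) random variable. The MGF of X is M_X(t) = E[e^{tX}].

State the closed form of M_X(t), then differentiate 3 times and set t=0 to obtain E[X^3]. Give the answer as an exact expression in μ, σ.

E[X^3] = D^3[M](0) = μ*(μ^2 + 3*σ^2)

M_X(t) = e^(μ*t + σ^2*t^2/2)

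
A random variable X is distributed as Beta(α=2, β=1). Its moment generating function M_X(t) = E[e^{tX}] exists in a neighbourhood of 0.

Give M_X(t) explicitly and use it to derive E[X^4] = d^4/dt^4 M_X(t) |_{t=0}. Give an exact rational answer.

E[X^4] = D^4[M](0) = 1/3

M_X(t) = ₁F₁(2; 3; t)
D^4[M](t) = ₁F₁(6; 7; t)/3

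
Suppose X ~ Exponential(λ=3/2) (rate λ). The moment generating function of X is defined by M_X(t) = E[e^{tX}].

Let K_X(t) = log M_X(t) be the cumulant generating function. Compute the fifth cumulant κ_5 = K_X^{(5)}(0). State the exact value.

M_X(t) = 3/(2*(3/2 - t))
K_X(t) = log M_X(t) = -log(3/2 - t) - log(2) + log(3)
K^(5)(t) = -768/(32*t^5 - 240*t^4 + 720*t^3 - 1080*t^2 + 810*t - 243)

κ_5 = K^(5)(0) = 256/81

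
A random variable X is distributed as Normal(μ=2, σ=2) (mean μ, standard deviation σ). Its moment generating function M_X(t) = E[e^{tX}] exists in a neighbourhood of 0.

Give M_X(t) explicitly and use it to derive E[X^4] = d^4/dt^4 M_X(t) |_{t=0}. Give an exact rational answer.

E[X^4] = d^4M/dt^4 |_{t=0} = 160

M_X(t) = e^(2*t^2 + 2*t)
dM/dt = 4*t*e^(2*t)*e^(2*t^2) + 2*e^(2*t)*e^(2*t^2)
d^2M/dt^2 = 16*t^2*e^(2*t)*e^(2*t^2) + 16*t*e^(2*t)*e^(2*t^2) + 8*e^(2*t)*e^(2*t^2)
d^3M/dt^3 = 64*t^3*e^(2*t)*e^(2*t^2) + 96*t^2*e^(2*t)*e^(2*t^2) + 96*t*e^(2*t)*e^(2*t^2) + 32*e^(2*t)*e^(2*t^2)
d^4M/dt^4 = 256*t^4*e^(2*t)*e^(2*t^2) + 512*t^3*e^(2*t)*e^(2*t^2) + 768*t^2*e^(2*t)*e^(2*t^2) + 512*t*e^(2*t)*e^(2*t^2) + 160*e^(2*t)*e^(2*t^2)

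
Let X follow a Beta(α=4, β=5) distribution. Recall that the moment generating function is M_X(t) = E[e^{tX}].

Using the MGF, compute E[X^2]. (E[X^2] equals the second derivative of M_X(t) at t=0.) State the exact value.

M_X(t) = ₁F₁(4; 9; t)
M′(t) = 4*₁F₁(5; 10; t)/9
M′′(t) = 2*₁F₁(6; 11; t)/9

E[X^2] = M′′(0) = 2/9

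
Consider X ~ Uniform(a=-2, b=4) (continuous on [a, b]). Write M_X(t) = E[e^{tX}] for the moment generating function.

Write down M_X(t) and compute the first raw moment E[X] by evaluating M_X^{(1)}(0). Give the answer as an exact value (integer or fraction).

M_X(t) = (e^(4*t) - e^(-2*t))/(6*t)
M^(1)(t) = (4*t*e^(6*t) + 2*t - e^(6*t) + 1)*e^(-2*t)/(6*t^2)

E[X] = M^(1)(0) = 1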